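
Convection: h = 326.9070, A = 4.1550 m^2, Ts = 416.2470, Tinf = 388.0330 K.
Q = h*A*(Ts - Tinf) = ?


dT = 28.2140 K
Q = 326.9070 * 4.1550 * 28.2140 = 38323.0363 W

38323.0363 W


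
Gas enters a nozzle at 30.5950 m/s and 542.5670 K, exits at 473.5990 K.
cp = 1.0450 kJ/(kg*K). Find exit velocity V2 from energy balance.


dT = 68.9680 K
2*cp*1000*dT = 144143.1200
V1^2 = 936.0540
V2 = sqrt(145079.1740) = 380.8926 m/s

380.8926 m/s


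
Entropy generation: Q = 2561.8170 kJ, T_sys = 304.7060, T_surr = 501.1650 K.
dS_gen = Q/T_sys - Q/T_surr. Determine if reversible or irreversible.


dS_sys = 2561.8170/304.7060 = 8.4075 kJ/K
dS_surr = -2561.8170/501.1650 = -5.1117 kJ/K
dS_gen = 8.4075 - 5.1117 = 3.2958 kJ/K (irreversible)

dS_gen = 3.2958 kJ/K, irreversible


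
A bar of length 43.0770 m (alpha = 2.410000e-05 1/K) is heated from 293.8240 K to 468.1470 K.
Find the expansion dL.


dT = 174.3230 K
dL = 2.410000e-05 * 43.0770 * 174.3230 = 0.180974 m
L_final = 43.257974 m

dL = 0.180974 m


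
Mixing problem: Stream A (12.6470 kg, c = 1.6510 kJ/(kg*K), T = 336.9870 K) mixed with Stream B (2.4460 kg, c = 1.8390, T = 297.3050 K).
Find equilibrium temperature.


num = 8373.6905
den = 25.3784
Tf = 329.9536 K

329.9536 K


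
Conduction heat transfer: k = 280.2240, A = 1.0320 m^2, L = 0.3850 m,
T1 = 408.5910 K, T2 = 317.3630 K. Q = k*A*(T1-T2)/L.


dT = 91.2280 K
Q = 280.2240 * 1.0320 * 91.2280 / 0.3850 = 68525.5373 W

68525.5373 W


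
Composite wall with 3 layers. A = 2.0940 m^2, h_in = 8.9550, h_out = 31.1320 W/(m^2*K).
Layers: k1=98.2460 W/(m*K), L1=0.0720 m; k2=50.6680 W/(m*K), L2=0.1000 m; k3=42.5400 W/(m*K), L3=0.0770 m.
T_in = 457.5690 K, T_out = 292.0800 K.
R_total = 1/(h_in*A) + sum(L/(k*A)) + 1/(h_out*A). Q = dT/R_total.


R_conv_in = 1/(8.9550*2.0940) = 0.0533
R_1 = 0.0720/(98.2460*2.0940) = 0.0003
R_2 = 0.1000/(50.6680*2.0940) = 0.0009
R_3 = 0.0770/(42.5400*2.0940) = 0.0009
R_conv_out = 1/(31.1320*2.0940) = 0.0153
R_total = 0.0708 K/W
Q = 165.4890 / 0.0708 = 2336.5942 W

R_total = 0.0708 K/W, Q = 2336.5942 W


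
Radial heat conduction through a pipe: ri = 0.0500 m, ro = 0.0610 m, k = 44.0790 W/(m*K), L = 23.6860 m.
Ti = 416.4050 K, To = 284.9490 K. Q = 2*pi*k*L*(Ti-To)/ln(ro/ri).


dT = 131.4560 K
ln(ro/ri) = 0.1989
Q = 2*pi*44.0790*23.6860*131.4560 / 0.1989 = 4336668.9352 W

4336668.9352 W


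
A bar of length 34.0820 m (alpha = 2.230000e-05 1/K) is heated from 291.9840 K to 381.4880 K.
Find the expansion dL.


dT = 89.5040 K
dL = 2.230000e-05 * 34.0820 * 89.5040 = 0.068026 m
L_final = 34.150026 m

dL = 0.068026 m


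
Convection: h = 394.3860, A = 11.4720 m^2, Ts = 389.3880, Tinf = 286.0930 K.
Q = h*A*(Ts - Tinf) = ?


dT = 103.2950 K
Q = 394.3860 * 11.4720 * 103.2950 = 467347.5047 W

467347.5047 W


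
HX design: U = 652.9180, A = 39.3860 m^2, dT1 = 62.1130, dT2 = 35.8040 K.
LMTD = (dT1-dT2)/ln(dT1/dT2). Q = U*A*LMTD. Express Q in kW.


LMTD = 47.7568 K
Q = 652.9180 * 39.3860 * 47.7568 = 1228104.9625 W = 1228.1050 kW

1228.1050 kW


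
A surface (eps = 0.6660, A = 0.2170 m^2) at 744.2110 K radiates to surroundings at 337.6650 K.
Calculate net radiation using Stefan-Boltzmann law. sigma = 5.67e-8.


T^4 = 3.0675e+11
Tsurr^4 = 1.3000e+10
Q = 0.6660 * 5.67e-8 * 0.2170 * 2.9375e+11 = 2407.1027 W

2407.1027 W


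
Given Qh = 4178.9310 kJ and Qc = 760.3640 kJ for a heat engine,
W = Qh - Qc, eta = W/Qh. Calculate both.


W = 4178.9310 - 760.3640 = 3418.5670 kJ
eta = 3418.5670 / 4178.9310 = 0.8180 = 81.8048%

W = 3418.5670 kJ, eta = 81.8048%


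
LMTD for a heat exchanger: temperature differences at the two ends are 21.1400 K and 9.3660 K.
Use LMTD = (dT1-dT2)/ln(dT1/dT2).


dT1/dT2 = 2.2571
ln(dT1/dT2) = 0.8141
LMTD = 11.7740 / 0.8141 = 14.4629 K

14.4629 K


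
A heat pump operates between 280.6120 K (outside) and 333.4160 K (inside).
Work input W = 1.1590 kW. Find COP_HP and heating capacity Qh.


COP = 333.4160 / 52.8040 = 6.3142
Qh = 6.3142 * 1.1590 = 7.3182 kW

COP = 6.3142, Qh = 7.3182 kW


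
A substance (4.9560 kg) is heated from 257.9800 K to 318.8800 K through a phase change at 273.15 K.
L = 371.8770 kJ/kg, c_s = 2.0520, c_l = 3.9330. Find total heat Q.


Q1 (sensible, solid) = 4.9560 * 2.0520 * 15.1700 = 154.2745 kJ
Q2 (latent) = 4.9560 * 371.8770 = 1843.0224 kJ
Q3 (sensible, liquid) = 4.9560 * 3.9330 * 45.7300 = 891.3668 kJ
Q_total = 2888.6637 kJ

2888.6637 kJ


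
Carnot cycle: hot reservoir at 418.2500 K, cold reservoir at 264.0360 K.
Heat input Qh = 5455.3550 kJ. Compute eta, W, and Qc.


eta = 1 - 264.0360/418.2500 = 0.3687
W = 0.3687 * 5455.3550 = 2011.4575 kJ
Qc = 5455.3550 - 2011.4575 = 3443.8975 kJ

eta = 36.8712%, W = 2011.4575 kJ, Qc = 3443.8975 kJ


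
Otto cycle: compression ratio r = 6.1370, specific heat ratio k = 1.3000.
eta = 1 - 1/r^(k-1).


r^(k-1) = 1.7234
eta = 1 - 1/1.7234 = 0.4198 = 41.9753%

41.9753%


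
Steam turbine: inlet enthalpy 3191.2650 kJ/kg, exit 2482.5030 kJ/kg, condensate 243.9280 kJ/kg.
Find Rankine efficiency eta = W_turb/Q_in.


W = 708.7620 kJ/kg
Q_in = 2947.3370 kJ/kg
eta = 0.2405 = 24.0475%

eta = 24.0475%


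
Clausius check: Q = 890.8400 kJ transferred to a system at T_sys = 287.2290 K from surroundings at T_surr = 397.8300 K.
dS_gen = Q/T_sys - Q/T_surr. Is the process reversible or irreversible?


dS_sys = 890.8400/287.2290 = 3.1015 kJ/K
dS_surr = -890.8400/397.8300 = -2.2392 kJ/K
dS_gen = 3.1015 - 2.2392 = 0.8622 kJ/K (irreversible)

dS_gen = 0.8622 kJ/K, irreversible


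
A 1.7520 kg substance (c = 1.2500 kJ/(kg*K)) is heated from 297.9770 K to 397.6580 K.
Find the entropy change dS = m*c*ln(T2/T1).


T2/T1 = 1.3345
ln(T2/T1) = 0.2886
dS = 1.7520 * 1.2500 * 0.2886 = 0.6320 kJ/K

0.6320 kJ/K


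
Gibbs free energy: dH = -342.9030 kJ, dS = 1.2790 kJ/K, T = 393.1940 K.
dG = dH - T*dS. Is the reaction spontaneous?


T*dS = 393.1940 * 1.2790 = 502.8951 kJ
dG = -342.9030 - 502.8951 = -845.7981 kJ (spontaneous)

dG = -845.7981 kJ, spontaneous


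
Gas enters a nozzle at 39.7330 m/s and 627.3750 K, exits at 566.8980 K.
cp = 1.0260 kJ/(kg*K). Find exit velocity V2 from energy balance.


dT = 60.4770 K
2*cp*1000*dT = 124098.8040
V1^2 = 1578.7113
V2 = sqrt(125677.5153) = 354.5102 m/s

354.5102 m/s


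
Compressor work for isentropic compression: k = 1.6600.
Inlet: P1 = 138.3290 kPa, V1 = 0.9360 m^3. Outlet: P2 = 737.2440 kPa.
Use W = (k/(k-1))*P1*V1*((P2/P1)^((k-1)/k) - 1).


(k-1)/k = 0.3976
(P2/P1)^exp = 1.9450
W = 2.5152 * 138.3290 * 0.9360 * (1.9450 - 1) = 307.7532 kJ

307.7532 kJ


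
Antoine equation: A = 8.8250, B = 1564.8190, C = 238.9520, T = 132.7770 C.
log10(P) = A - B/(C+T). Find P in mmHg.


C+T = 371.7290
B/(C+T) = 4.2096
log10(P) = 8.8250 - 4.2096 = 4.6154
P = 10^4.6154 = 41250.6374 mmHg

41250.6374 mmHg


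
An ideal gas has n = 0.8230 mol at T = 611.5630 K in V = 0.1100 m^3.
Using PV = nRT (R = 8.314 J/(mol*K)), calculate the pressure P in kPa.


P = nRT/V = 0.8230 * 8.314 * 611.5630 / 0.1100
= 4184.5721 / 0.1100 = 38041.5648 Pa = 38.0416 kPa

38.0416 kPa


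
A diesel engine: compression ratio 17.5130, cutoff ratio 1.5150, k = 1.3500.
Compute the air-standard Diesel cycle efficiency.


r^(k-1) = 2.7238
rc^k = 1.7521
eta = 0.6029 = 60.2850%

60.2850%


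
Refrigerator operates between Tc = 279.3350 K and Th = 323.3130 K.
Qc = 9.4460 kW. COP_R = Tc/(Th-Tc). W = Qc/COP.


COP = 279.3350 / 43.9780 = 6.3517
W = 9.4460 / 6.3517 = 1.4872 kW

COP = 6.3517, W = 1.4872 kW


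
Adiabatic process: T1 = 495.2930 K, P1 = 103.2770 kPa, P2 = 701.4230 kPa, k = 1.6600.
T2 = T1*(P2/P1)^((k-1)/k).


(k-1)/k = 0.3976
(P2/P1)^exp = 2.1418
T2 = 495.2930 * 2.1418 = 1060.8353 K

1060.8353 K


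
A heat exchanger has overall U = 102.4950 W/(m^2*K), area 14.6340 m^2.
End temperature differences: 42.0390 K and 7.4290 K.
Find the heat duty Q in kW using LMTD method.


LMTD = 19.9688 K
Q = 102.4950 * 14.6340 * 19.9688 = 29951.3927 W = 29.9514 kW

29.9514 kW


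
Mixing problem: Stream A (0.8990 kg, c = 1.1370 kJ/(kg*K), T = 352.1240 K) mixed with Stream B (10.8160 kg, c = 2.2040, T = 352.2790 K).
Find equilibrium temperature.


num = 8757.7184
den = 24.8606
Tf = 352.2726 K

352.2726 K


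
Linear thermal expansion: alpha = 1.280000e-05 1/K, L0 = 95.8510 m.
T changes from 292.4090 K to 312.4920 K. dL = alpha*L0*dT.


dT = 20.0830 K
dL = 1.280000e-05 * 95.8510 * 20.0830 = 0.024640 m
L_final = 95.875640 m

dL = 0.024640 m


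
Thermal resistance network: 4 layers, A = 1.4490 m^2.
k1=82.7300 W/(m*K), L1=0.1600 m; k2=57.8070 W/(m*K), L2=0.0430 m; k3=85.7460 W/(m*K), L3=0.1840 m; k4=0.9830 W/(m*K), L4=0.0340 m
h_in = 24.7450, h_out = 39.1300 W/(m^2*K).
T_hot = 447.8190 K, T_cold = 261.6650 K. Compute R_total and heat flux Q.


R_conv_in = 1/(24.7450*1.4490) = 0.0279
R_1 = 0.1600/(82.7300*1.4490) = 0.0013
R_2 = 0.0430/(57.8070*1.4490) = 0.0005
R_3 = 0.1840/(85.7460*1.4490) = 0.0015
R_4 = 0.0340/(0.9830*1.4490) = 0.0239
R_conv_out = 1/(39.1300*1.4490) = 0.0176
R_total = 0.0727 K/W
Q = 186.1540 / 0.0727 = 2559.6673 W

R_total = 0.0727 K/W, Q = 2559.6673 W


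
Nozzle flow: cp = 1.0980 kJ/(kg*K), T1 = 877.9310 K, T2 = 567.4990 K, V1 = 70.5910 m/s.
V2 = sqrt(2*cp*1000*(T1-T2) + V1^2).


dT = 310.4320 K
2*cp*1000*dT = 681708.6720
V1^2 = 4983.0893
V2 = sqrt(686691.7613) = 828.6687 m/s

828.6687 m/s


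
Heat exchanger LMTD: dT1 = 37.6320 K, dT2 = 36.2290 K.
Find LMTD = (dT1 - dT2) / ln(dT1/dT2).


dT1/dT2 = 1.0387
ln(dT1/dT2) = 0.0380
LMTD = 1.4030 / 0.0380 = 36.9261 K

36.9261 K


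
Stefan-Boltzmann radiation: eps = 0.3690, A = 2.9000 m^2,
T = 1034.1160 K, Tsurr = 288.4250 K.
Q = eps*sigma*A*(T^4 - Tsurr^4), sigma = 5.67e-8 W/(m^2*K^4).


T^4 = 1.1436e+12
Tsurr^4 = 6.9204e+09
Q = 0.3690 * 5.67e-8 * 2.9000 * 1.1367e+12 = 68968.1200 W

68968.1200 W


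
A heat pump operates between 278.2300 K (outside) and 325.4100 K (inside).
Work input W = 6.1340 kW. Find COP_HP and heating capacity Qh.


COP = 325.4100 / 47.1800 = 6.8972
Qh = 6.8972 * 6.1340 = 42.3074 kW

COP = 6.8972, Qh = 42.3074 kW


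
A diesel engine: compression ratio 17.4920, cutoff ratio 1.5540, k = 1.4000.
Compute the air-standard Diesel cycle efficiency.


r^(k-1) = 3.1415
rc^k = 1.8537
eta = 0.6496 = 64.9640%

64.9640%


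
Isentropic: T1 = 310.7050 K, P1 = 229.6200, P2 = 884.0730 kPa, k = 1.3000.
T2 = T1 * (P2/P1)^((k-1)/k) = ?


(k-1)/k = 0.2308
(P2/P1)^exp = 1.3649
T2 = 310.7050 * 1.3649 = 424.0906 K

424.0906 K


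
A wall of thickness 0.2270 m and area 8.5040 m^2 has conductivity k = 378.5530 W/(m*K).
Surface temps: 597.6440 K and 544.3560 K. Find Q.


dT = 53.2880 K
Q = 378.5530 * 8.5040 * 53.2880 / 0.2270 = 755707.1083 W

755707.1083 W


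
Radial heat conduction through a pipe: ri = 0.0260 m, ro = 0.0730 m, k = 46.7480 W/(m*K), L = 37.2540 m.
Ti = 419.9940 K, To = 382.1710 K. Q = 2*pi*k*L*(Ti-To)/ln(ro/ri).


dT = 37.8230 K
ln(ro/ri) = 1.0324
Q = 2*pi*46.7480*37.2540*37.8230 / 1.0324 = 400903.0834 W

400903.0834 W


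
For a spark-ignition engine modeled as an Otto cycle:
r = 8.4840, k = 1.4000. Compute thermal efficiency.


r^(k-1) = 2.3520
eta = 1 - 1/2.3520 = 0.5748 = 57.4833%

57.4833%


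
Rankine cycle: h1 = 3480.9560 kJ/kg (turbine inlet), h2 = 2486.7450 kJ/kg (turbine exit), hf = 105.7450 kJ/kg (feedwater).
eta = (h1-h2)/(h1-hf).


W = 994.2110 kJ/kg
Q_in = 3375.2110 kJ/kg
eta = 0.2946 = 29.4563%

eta = 29.4563%


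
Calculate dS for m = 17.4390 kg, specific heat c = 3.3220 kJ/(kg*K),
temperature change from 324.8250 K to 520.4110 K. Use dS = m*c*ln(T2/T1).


T2/T1 = 1.6021
ln(T2/T1) = 0.4713
dS = 17.4390 * 3.3220 * 0.4713 = 27.3054 kJ/K

27.3054 kJ/K


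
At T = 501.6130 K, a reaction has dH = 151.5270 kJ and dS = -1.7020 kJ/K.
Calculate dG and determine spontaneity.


T*dS = 501.6130 * -1.7020 = -853.7453 kJ
dG = 151.5270 + 853.7453 = 1005.2723 kJ (non-spontaneous)

dG = 1005.2723 kJ, non-spontaneous


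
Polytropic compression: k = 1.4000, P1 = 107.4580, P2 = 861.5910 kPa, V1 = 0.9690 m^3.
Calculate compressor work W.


(k-1)/k = 0.2857
(P2/P1)^exp = 1.8126
W = 3.5000 * 107.4580 * 0.9690 * (1.8126 - 1) = 296.1494 kJ

296.1494 kJ


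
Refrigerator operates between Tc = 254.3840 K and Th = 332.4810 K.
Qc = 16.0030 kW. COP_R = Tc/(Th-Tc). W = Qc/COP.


COP = 254.3840 / 78.0970 = 3.2573
W = 16.0030 / 3.2573 = 4.9130 kW

COP = 3.2573, W = 4.9130 kW


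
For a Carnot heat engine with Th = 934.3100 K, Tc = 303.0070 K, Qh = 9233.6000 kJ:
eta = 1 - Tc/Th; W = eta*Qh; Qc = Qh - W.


eta = 1 - 303.0070/934.3100 = 0.6757
W = 0.6757 * 9233.6000 = 6239.0421 kJ
Qc = 9233.6000 - 6239.0421 = 2994.5579 kJ

eta = 67.5689%, W = 6239.0421 kJ, Qc = 2994.5579 kJ


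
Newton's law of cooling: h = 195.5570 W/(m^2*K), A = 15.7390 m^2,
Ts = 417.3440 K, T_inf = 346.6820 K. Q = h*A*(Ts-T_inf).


dT = 70.6620 K
Q = 195.5570 * 15.7390 * 70.6620 = 217488.5646 W

217488.5646 W


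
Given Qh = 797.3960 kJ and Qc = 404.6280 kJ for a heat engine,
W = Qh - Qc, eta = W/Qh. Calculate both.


W = 797.3960 - 404.6280 = 392.7680 kJ
eta = 392.7680 / 797.3960 = 0.4926 = 49.2563%

W = 392.7680 kJ, eta = 49.2563%


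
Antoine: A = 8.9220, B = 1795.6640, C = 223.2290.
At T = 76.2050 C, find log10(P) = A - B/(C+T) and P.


C+T = 299.4340
B/(C+T) = 5.9969
log10(P) = 8.9220 - 5.9969 = 2.9251
P = 10^2.9251 = 841.6650 mmHg

841.6650 mmHg


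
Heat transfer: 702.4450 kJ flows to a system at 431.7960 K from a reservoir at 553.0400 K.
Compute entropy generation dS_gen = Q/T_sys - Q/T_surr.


dS_sys = 702.4450/431.7960 = 1.6268 kJ/K
dS_surr = -702.4450/553.0400 = -1.2702 kJ/K
dS_gen = 1.6268 - 1.2702 = 0.3566 kJ/K (irreversible)

dS_gen = 0.3566 kJ/K, irreversible


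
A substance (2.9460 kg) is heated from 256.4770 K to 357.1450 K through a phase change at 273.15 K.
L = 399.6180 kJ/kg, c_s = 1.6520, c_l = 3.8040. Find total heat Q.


Q1 (sensible, solid) = 2.9460 * 1.6520 * 16.6730 = 81.1440 kJ
Q2 (latent) = 2.9460 * 399.6180 = 1177.2746 kJ
Q3 (sensible, liquid) = 2.9460 * 3.8040 * 83.9950 = 941.2970 kJ
Q_total = 2199.7157 kJ

2199.7157 kJ


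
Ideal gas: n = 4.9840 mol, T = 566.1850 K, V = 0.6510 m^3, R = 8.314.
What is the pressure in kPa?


P = nRT/V = 4.9840 * 8.314 * 566.1850 / 0.6510
= 23460.9943 / 0.6510 = 36038.3936 Pa = 36.0384 kPa

36.0384 kPa


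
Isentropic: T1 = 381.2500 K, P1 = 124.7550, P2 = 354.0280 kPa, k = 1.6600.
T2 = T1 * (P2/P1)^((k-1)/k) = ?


(k-1)/k = 0.3976
(P2/P1)^exp = 1.5139
T2 = 381.2500 * 1.5139 = 577.1786 K

577.1786 K


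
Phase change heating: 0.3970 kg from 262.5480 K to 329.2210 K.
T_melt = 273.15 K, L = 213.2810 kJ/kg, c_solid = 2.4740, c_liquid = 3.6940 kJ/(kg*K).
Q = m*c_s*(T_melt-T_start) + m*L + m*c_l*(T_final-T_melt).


Q1 (sensible, solid) = 0.3970 * 2.4740 * 10.6020 = 10.4131 kJ
Q2 (latent) = 0.3970 * 213.2810 = 84.6726 kJ
Q3 (sensible, liquid) = 0.3970 * 3.6940 * 56.0710 = 82.2291 kJ
Q_total = 177.3147 kJ

177.3147 kJ


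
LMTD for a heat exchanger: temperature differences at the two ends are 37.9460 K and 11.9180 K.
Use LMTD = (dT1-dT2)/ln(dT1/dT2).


dT1/dT2 = 3.1839
ln(dT1/dT2) = 1.1581
LMTD = 26.0280 / 1.1581 = 22.4745 K

22.4745 K


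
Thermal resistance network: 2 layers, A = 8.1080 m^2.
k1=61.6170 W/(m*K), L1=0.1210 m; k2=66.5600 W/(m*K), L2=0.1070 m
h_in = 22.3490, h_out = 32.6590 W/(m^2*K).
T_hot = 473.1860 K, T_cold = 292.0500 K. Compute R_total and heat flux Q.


R_conv_in = 1/(22.3490*8.1080) = 0.0055
R_1 = 0.1210/(61.6170*8.1080) = 0.0002
R_2 = 0.1070/(66.5600*8.1080) = 0.0002
R_conv_out = 1/(32.6590*8.1080) = 0.0038
R_total = 0.0097 K/W
Q = 181.1360 / 0.0097 = 18605.7109 W

R_total = 0.0097 K/W, Q = 18605.7109 W


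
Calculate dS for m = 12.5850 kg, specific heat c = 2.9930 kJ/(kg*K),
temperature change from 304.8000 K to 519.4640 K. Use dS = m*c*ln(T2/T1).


T2/T1 = 1.7043
ln(T2/T1) = 0.5331
dS = 12.5850 * 2.9930 * 0.5331 = 20.0818 kJ/K

20.0818 kJ/K


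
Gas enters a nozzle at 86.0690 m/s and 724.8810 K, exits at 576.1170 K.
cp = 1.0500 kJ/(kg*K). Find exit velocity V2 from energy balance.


dT = 148.7640 K
2*cp*1000*dT = 312404.4000
V1^2 = 7407.8728
V2 = sqrt(319812.2728) = 565.5195 m/s

565.5195 m/s


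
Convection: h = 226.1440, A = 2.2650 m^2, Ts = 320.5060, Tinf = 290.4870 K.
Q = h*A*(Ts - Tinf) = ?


dT = 30.0190 K
Q = 226.1440 * 2.2650 * 30.0190 = 15376.2169 W

15376.2169 W


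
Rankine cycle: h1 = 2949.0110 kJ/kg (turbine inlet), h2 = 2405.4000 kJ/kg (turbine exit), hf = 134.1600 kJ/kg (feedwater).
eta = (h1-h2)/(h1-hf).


W = 543.6110 kJ/kg
Q_in = 2814.8510 kJ/kg
eta = 0.1931 = 19.3122%

eta = 19.3122%


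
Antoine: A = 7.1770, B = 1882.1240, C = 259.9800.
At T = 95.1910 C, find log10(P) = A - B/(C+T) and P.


C+T = 355.1710
B/(C+T) = 5.2992
log10(P) = 7.1770 - 5.2992 = 1.8778
P = 10^1.8778 = 75.4736 mmHg

75.4736 mmHg


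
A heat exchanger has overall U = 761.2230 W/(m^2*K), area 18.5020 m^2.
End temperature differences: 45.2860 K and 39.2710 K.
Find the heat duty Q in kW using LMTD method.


LMTD = 42.2071 K
Q = 761.2230 * 18.5020 * 42.2071 = 594450.9031 W = 594.4509 kW

594.4509 kW


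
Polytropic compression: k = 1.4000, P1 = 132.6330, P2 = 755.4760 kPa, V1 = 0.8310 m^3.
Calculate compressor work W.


(k-1)/k = 0.2857
(P2/P1)^exp = 1.6439
W = 3.5000 * 132.6330 * 0.8310 * (1.6439 - 1) = 248.3950 kJ

248.3950 kJ


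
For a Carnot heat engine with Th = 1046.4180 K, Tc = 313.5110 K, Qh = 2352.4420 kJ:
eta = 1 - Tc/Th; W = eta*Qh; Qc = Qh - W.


eta = 1 - 313.5110/1046.4180 = 0.7004
W = 0.7004 * 2352.4420 = 1647.6410 kJ
Qc = 2352.4420 - 1647.6410 = 704.8010 kJ

eta = 70.0396%, W = 1647.6410 kJ, Qc = 704.8010 kJ


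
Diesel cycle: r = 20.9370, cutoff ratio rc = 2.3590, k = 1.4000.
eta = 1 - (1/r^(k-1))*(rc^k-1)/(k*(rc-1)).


r^(k-1) = 3.3757
rc^k = 3.3252
eta = 0.6380 = 63.7966%

63.7966%


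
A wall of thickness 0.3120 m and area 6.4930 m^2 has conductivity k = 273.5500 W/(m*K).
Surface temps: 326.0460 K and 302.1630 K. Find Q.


dT = 23.8830 K
Q = 273.5500 * 6.4930 * 23.8830 / 0.3120 = 135961.6438 W

135961.6438 W


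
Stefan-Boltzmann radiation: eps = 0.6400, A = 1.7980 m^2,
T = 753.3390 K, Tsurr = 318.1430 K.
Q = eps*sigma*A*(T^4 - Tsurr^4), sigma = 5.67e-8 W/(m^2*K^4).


T^4 = 3.2208e+11
Tsurr^4 = 1.0244e+10
Q = 0.6400 * 5.67e-8 * 1.7980 * 3.1183e+11 = 20345.8716 W

20345.8716 W


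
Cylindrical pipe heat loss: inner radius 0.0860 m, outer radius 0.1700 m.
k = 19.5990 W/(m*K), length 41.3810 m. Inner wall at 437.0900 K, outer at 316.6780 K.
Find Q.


dT = 120.4120 K
ln(ro/ri) = 0.6815
Q = 2*pi*19.5990*41.3810*120.4120 / 0.6815 = 900429.6965 W

900429.6965 W


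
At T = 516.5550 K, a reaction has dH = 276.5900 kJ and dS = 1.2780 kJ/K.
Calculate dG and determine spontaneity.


T*dS = 516.5550 * 1.2780 = 660.1573 kJ
dG = 276.5900 - 660.1573 = -383.5673 kJ (spontaneous)

dG = -383.5673 kJ, spontaneous


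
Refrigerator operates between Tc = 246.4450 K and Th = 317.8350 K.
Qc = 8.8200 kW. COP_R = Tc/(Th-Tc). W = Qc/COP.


COP = 246.4450 / 71.3900 = 3.4521
W = 8.8200 / 3.4521 = 2.5550 kW

COP = 3.4521, W = 2.5550 kW


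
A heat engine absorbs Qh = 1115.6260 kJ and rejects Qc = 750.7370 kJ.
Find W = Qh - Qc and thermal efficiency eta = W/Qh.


W = 1115.6260 - 750.7370 = 364.8890 kJ
eta = 364.8890 / 1115.6260 = 0.3271 = 32.7071%

W = 364.8890 kJ, eta = 32.7071%


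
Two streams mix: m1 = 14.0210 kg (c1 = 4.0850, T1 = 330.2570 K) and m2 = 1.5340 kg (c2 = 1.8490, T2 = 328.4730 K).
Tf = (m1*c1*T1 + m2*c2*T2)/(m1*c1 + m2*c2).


num = 19847.3986
den = 60.1122
Tf = 330.1728 K

330.1728 K


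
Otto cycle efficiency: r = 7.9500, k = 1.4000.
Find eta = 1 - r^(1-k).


r^(k-1) = 2.2916
eta = 1 - 1/2.2916 = 0.5636 = 56.3632%

56.3632%


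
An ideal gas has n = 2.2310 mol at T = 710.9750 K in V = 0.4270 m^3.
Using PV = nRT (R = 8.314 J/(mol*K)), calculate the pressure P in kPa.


P = nRT/V = 2.2310 * 8.314 * 710.9750 / 0.4270
= 13187.5440 / 0.4270 = 30884.1779 Pa = 30.8842 kPa

30.8842 kPa


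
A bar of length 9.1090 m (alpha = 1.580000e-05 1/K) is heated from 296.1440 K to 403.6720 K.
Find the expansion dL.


dT = 107.5280 K
dL = 1.580000e-05 * 9.1090 * 107.5280 = 0.015476 m
L_final = 9.124476 m

dL = 0.015476 m


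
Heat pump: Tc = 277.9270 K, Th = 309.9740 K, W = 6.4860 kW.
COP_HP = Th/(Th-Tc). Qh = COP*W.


COP = 309.9740 / 32.0470 = 9.6725
Qh = 9.6725 * 6.4860 = 62.7357 kW

COP = 9.6725, Qh = 62.7357 kW


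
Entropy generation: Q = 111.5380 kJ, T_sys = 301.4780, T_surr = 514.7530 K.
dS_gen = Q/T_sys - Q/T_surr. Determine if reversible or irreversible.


dS_sys = 111.5380/301.4780 = 0.3700 kJ/K
dS_surr = -111.5380/514.7530 = -0.2167 kJ/K
dS_gen = 0.3700 - 0.2167 = 0.1533 kJ/K (irreversible)

dS_gen = 0.1533 kJ/K, irreversible


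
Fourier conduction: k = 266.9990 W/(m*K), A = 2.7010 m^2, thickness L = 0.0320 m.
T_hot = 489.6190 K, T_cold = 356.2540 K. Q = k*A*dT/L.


dT = 133.3650 K
Q = 266.9990 * 2.7010 * 133.3650 / 0.0320 = 3005564.8980 W

3005564.8980 W


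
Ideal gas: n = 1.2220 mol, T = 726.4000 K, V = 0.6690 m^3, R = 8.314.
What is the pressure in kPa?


P = nRT/V = 1.2220 * 8.314 * 726.4000 / 0.6690
= 7380.0119 / 0.6690 = 11031.4079 Pa = 11.0314 kPa

11.0314 kPa


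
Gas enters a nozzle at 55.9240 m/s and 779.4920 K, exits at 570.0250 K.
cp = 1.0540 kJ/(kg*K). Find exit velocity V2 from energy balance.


dT = 209.4670 K
2*cp*1000*dT = 441556.4360
V1^2 = 3127.4938
V2 = sqrt(444683.9298) = 666.8463 m/s

666.8463 m/s


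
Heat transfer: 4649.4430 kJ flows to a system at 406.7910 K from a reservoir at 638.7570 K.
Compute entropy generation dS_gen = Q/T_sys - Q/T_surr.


dS_sys = 4649.4430/406.7910 = 11.4296 kJ/K
dS_surr = -4649.4430/638.7570 = -7.2789 kJ/K
dS_gen = 11.4296 - 7.2789 = 4.1507 kJ/K (irreversible)

dS_gen = 4.1507 kJ/K, irreversible


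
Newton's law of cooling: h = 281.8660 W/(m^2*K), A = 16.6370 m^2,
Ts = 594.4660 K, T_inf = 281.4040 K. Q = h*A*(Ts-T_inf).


dT = 313.0620 K
Q = 281.8660 * 16.6370 * 313.0620 = 1468074.3960 W

1468074.3960 W


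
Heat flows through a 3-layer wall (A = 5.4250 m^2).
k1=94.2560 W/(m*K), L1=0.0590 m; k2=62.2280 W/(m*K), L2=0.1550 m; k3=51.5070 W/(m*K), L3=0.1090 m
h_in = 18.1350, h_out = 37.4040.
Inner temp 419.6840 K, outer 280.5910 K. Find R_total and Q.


R_conv_in = 1/(18.1350*5.4250) = 0.0102
R_1 = 0.0590/(94.2560*5.4250) = 0.0001
R_2 = 0.1550/(62.2280*5.4250) = 0.0005
R_3 = 0.1090/(51.5070*5.4250) = 0.0004
R_conv_out = 1/(37.4040*5.4250) = 0.0049
R_total = 0.0161 K/W
Q = 139.0930 / 0.0161 = 8662.3644 W

R_total = 0.0161 K/W, Q = 8662.3644 W


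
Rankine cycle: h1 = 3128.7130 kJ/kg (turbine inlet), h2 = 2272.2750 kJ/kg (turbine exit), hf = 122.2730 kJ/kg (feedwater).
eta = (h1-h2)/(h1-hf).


W = 856.4380 kJ/kg
Q_in = 3006.4400 kJ/kg
eta = 0.2849 = 28.4868%

eta = 28.4868%


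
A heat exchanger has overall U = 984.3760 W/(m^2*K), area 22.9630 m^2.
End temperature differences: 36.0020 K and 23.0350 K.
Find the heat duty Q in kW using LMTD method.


LMTD = 29.0376 K
Q = 984.3760 * 22.9630 * 29.0376 = 656371.3733 W = 656.3714 kW

656.3714 kW


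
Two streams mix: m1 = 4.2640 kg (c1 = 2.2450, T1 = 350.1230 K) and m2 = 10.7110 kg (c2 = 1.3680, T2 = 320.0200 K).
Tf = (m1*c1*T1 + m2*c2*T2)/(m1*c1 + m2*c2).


num = 8040.7559
den = 24.2253
Tf = 331.9153 K

331.9153 K


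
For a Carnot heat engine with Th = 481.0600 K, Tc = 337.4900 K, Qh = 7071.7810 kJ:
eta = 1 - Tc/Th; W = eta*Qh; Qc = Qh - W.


eta = 1 - 337.4900/481.0600 = 0.2984
W = 0.2984 * 7071.7810 = 2110.5384 kJ
Qc = 7071.7810 - 2110.5384 = 4961.2426 kJ

eta = 29.8445%, W = 2110.5384 kJ, Qc = 4961.2426 kJ


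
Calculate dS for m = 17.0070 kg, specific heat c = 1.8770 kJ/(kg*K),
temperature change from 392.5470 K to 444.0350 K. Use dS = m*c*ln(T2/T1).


T2/T1 = 1.1312
ln(T2/T1) = 0.1232
dS = 17.0070 * 1.8770 * 0.1232 = 3.9343 kJ/K

3.9343 kJ/K


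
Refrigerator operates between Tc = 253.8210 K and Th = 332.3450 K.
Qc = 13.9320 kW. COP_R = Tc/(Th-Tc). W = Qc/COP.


COP = 253.8210 / 78.5240 = 3.2324
W = 13.9320 / 3.2324 = 4.3101 kW

COP = 3.2324, W = 4.3101 kW


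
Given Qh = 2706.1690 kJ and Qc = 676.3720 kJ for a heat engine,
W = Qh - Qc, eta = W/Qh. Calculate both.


W = 2706.1690 - 676.3720 = 2029.7970 kJ
eta = 2029.7970 / 2706.1690 = 0.7501 = 75.0063%

W = 2029.7970 kJ, eta = 75.0063%


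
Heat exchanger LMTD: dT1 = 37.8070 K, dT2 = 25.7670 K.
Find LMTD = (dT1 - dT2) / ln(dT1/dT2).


dT1/dT2 = 1.4673
ln(dT1/dT2) = 0.3834
LMTD = 12.0400 / 0.3834 = 31.4033 K

31.4033 K


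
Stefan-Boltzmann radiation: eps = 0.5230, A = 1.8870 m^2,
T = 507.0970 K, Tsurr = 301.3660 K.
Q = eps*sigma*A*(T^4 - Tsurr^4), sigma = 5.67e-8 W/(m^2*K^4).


T^4 = 6.6125e+10
Tsurr^4 = 8.2485e+09
Q = 0.5230 * 5.67e-8 * 1.8870 * 5.7876e+10 = 3238.5968 W

3238.5968 W


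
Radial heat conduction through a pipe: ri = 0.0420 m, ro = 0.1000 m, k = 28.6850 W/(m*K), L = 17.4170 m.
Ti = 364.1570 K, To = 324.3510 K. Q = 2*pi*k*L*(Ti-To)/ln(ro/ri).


dT = 39.8060 K
ln(ro/ri) = 0.8675
Q = 2*pi*28.6850*17.4170*39.8060 / 0.8675 = 144041.2380 W

144041.2380 W


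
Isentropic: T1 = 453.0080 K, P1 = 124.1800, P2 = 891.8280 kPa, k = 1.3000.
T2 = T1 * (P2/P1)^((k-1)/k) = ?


(k-1)/k = 0.2308
(P2/P1)^exp = 1.5761
T2 = 453.0080 * 1.5761 = 713.9985 K

713.9985 K


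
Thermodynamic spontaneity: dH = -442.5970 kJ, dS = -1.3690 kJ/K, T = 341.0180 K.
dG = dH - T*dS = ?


T*dS = 341.0180 * -1.3690 = -466.8536 kJ
dG = -442.5970 + 466.8536 = 24.2566 kJ (non-spontaneous)

dG = 24.2566 kJ, non-spontaneous


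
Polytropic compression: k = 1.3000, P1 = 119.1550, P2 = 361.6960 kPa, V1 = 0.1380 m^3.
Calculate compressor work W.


(k-1)/k = 0.2308
(P2/P1)^exp = 1.2921
W = 4.3333 * 119.1550 * 0.1380 * (1.2921 - 1) = 20.8110 kJ

20.8110 kJ


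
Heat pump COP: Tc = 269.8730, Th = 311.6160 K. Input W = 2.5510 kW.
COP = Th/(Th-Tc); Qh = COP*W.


COP = 311.6160 / 41.7430 = 7.4651
Qh = 7.4651 * 2.5510 = 19.0435 kW

COP = 7.4651, Qh = 19.0435 kW


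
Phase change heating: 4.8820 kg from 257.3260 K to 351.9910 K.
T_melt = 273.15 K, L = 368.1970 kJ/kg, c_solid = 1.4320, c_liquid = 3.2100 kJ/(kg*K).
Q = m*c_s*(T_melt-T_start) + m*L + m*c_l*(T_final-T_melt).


Q1 (sensible, solid) = 4.8820 * 1.4320 * 15.8240 = 110.6260 kJ
Q2 (latent) = 4.8820 * 368.1970 = 1797.5378 kJ
Q3 (sensible, liquid) = 4.8820 * 3.2100 * 78.8410 = 1235.5347 kJ
Q_total = 3143.6984 kJ

3143.6984 kJ


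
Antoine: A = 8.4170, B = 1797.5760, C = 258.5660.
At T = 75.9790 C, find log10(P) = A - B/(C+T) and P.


C+T = 334.5450
B/(C+T) = 5.3732
log10(P) = 8.4170 - 5.3732 = 3.0438
P = 10^3.0438 = 1106.1234 mmHg

1106.1234 mmHg


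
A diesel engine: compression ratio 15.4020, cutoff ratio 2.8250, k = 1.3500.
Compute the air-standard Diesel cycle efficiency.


r^(k-1) = 2.6041
rc^k = 4.0633
eta = 0.5225 = 52.2542%

52.2542%


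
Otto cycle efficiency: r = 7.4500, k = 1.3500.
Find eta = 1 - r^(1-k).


r^(k-1) = 2.0196
eta = 1 - 1/2.0196 = 0.5048 = 50.4840%

50.4840%


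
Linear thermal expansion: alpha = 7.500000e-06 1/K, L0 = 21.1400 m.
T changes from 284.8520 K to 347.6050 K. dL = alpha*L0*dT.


dT = 62.7530 K
dL = 7.500000e-06 * 21.1400 * 62.7530 = 0.009949 m
L_final = 21.149949 m

dL = 0.009949 m


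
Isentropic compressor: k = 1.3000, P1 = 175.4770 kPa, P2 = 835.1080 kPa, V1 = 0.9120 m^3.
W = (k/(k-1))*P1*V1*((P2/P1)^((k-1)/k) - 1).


(k-1)/k = 0.2308
(P2/P1)^exp = 1.4333
W = 4.3333 * 175.4770 * 0.9120 * (1.4333 - 1) = 300.5197 kJ

300.5197 kJ


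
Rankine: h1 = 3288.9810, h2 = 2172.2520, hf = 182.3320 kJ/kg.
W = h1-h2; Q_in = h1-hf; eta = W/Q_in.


W = 1116.7290 kJ/kg
Q_in = 3106.6490 kJ/kg
eta = 0.3595 = 35.9464%

eta = 35.9464%


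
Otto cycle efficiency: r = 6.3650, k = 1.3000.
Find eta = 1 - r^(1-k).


r^(k-1) = 1.7424
eta = 1 - 1/1.7424 = 0.4261 = 42.6068%

42.6068%


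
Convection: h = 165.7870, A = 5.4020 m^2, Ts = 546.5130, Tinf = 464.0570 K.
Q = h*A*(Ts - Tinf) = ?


dT = 82.4560 K
Q = 165.7870 * 5.4020 * 82.4560 = 73846.0578 W

73846.0578 W


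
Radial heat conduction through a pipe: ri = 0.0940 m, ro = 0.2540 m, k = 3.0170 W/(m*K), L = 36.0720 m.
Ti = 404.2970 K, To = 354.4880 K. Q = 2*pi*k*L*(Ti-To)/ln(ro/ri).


dT = 49.8090 K
ln(ro/ri) = 0.9940
Q = 2*pi*3.0170*36.0720*49.8090 / 0.9940 = 34263.3315 W

34263.3315 W


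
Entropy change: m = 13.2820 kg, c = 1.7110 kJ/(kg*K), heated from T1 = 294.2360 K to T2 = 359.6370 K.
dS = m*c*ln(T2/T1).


T2/T1 = 1.2223
ln(T2/T1) = 0.2007
dS = 13.2820 * 1.7110 * 0.2007 = 4.5613 kJ/K

4.5613 kJ/K


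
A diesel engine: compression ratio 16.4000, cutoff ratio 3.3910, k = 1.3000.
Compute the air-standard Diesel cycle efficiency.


r^(k-1) = 2.3145
rc^k = 4.8913
eta = 0.4591 = 45.9095%

45.9095%


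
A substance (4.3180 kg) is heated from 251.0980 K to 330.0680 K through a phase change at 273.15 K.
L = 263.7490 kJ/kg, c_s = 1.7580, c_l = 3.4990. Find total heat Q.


Q1 (sensible, solid) = 4.3180 * 1.7580 * 22.0520 = 167.3977 kJ
Q2 (latent) = 4.3180 * 263.7490 = 1138.8682 kJ
Q3 (sensible, liquid) = 4.3180 * 3.4990 * 56.9180 = 859.9560 kJ
Q_total = 2166.2218 kJ

2166.2218 kJ


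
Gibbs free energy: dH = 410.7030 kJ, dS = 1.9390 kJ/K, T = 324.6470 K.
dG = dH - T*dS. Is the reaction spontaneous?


T*dS = 324.6470 * 1.9390 = 629.4905 kJ
dG = 410.7030 - 629.4905 = -218.7875 kJ (spontaneous)

dG = -218.7875 kJ, spontaneous


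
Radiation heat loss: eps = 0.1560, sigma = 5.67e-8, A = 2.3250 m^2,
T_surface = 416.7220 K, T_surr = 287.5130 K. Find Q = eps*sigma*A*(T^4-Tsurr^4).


T^4 = 3.0157e+10
Tsurr^4 = 6.8333e+09
Q = 0.1560 * 5.67e-8 * 2.3250 * 2.3324e+10 = 479.6507 W

479.6507 W


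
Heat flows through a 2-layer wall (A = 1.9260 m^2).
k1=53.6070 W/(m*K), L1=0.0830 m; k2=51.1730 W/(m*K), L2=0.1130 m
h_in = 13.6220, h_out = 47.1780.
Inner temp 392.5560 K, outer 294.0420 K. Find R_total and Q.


R_conv_in = 1/(13.6220*1.9260) = 0.0381
R_1 = 0.0830/(53.6070*1.9260) = 0.0008
R_2 = 0.1130/(51.1730*1.9260) = 0.0011
R_conv_out = 1/(47.1780*1.9260) = 0.0110
R_total = 0.0511 K/W
Q = 98.5140 / 0.0511 = 1928.9472 W

R_total = 0.0511 K/W, Q = 1928.9472 W


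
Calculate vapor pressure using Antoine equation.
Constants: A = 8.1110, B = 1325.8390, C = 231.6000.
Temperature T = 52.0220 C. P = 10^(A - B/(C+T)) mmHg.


C+T = 283.6220
B/(C+T) = 4.6747
log10(P) = 8.1110 - 4.6747 = 3.4363
P = 10^3.4363 = 2731.0578 mmHg

2731.0578 mmHg


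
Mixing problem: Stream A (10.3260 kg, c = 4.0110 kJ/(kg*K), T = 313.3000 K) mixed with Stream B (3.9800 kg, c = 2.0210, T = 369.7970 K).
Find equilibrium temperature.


num = 15950.6214
den = 49.4612
Tf = 322.4878 K

322.4878 K


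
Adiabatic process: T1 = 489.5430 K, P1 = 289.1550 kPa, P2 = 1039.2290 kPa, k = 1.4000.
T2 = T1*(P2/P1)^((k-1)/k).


(k-1)/k = 0.2857
(P2/P1)^exp = 1.4412
T2 = 489.5430 * 1.4412 = 705.5506 K

705.5506 K


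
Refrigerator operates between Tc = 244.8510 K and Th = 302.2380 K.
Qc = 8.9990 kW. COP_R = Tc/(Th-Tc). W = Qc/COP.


COP = 244.8510 / 57.3870 = 4.2667
W = 8.9990 / 4.2667 = 2.1091 kW

COP = 4.2667, W = 2.1091 kW


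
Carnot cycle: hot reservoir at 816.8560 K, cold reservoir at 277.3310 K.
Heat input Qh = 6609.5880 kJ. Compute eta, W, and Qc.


eta = 1 - 277.3310/816.8560 = 0.6605
W = 0.6605 * 6609.5880 = 4365.5650 kJ
Qc = 6609.5880 - 4365.5650 = 2244.0230 kJ

eta = 66.0490%, W = 4365.5650 kJ, Qc = 2244.0230 kJ


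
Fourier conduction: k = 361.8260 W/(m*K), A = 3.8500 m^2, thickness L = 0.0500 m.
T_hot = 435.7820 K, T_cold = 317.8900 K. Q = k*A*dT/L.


dT = 117.8920 K
Q = 361.8260 * 3.8500 * 117.8920 / 0.0500 = 3284542.0910 W

3284542.0910 W


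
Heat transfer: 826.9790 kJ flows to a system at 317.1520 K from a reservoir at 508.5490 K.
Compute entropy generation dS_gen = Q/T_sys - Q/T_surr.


dS_sys = 826.9790/317.1520 = 2.6075 kJ/K
dS_surr = -826.9790/508.5490 = -1.6262 kJ/K
dS_gen = 2.6075 - 1.6262 = 0.9814 kJ/K (irreversible)

dS_gen = 0.9814 kJ/K, irreversible


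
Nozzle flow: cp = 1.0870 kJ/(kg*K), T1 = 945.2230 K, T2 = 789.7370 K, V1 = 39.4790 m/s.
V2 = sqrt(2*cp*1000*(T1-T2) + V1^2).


dT = 155.4860 K
2*cp*1000*dT = 338026.5640
V1^2 = 1558.5914
V2 = sqrt(339585.1554) = 582.7394 m/s

582.7394 m/s


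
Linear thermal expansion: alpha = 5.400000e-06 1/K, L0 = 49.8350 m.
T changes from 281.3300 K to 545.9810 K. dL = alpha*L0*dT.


dT = 264.6510 K
dL = 5.400000e-06 * 49.8350 * 264.6510 = 0.071220 m
L_final = 49.906220 m

dL = 0.071220 m


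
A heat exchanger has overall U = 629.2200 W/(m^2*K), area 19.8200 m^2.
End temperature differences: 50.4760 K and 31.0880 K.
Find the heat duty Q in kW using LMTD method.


LMTD = 40.0020 K
Q = 629.2200 * 19.8200 * 40.0020 = 498870.2321 W = 498.8702 kW

498.8702 kW


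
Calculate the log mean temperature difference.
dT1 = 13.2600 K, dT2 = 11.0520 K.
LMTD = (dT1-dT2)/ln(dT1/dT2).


dT1/dT2 = 1.1998
ln(dT1/dT2) = 0.1821
LMTD = 2.2080 / 0.1821 = 12.1225 K

12.1225 K


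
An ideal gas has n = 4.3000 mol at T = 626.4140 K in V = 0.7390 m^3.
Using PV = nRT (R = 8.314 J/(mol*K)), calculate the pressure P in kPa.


P = nRT/V = 4.3000 * 8.314 * 626.4140 / 0.7390
= 22394.4258 / 0.7390 = 30303.6885 Pa = 30.3037 kPa

30.3037 kPa


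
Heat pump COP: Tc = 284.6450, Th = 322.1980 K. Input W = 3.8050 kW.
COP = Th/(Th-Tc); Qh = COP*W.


COP = 322.1980 / 37.5530 = 8.5798
Qh = 8.5798 * 3.8050 = 32.6462 kW

COP = 8.5798, Qh = 32.6462 kW


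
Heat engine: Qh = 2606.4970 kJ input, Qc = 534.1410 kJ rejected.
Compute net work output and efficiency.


W = 2606.4970 - 534.1410 = 2072.3560 kJ
eta = 2072.3560 / 2606.4970 = 0.7951 = 79.5073%

W = 2072.3560 kJ, eta = 79.5073%


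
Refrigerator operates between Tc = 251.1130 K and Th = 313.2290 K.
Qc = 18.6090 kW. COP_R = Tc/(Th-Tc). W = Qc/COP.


COP = 251.1130 / 62.1160 = 4.0426
W = 18.6090 / 4.0426 = 4.6032 kW

COP = 4.0426, W = 4.6032 kW


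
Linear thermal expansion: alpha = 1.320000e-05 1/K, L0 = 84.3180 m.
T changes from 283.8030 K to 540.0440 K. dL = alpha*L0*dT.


dT = 256.2410 K
dL = 1.320000e-05 * 84.3180 * 256.2410 = 0.285196 m
L_final = 84.603196 m

dL = 0.285196 m


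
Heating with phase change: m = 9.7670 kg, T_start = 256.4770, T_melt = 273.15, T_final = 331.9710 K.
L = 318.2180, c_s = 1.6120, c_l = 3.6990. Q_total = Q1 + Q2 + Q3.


Q1 (sensible, solid) = 9.7670 * 1.6120 * 16.6730 = 262.5064 kJ
Q2 (latent) = 9.7670 * 318.2180 = 3108.0352 kJ
Q3 (sensible, liquid) = 9.7670 * 3.6990 * 58.8210 = 2125.0929 kJ
Q_total = 5495.6346 kJ

5495.6346 kJ


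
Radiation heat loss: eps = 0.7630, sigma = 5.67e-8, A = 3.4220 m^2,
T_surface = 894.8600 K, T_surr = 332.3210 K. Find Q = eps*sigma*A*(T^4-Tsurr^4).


T^4 = 6.4124e+11
Tsurr^4 = 1.2196e+10
Q = 0.7630 * 5.67e-8 * 3.4220 * 6.2904e+11 = 93125.3961 W

93125.3961 W


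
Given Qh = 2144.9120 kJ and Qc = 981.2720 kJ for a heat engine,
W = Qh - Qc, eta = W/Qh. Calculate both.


W = 2144.9120 - 981.2720 = 1163.6400 kJ
eta = 1163.6400 / 2144.9120 = 0.5425 = 54.2512%

W = 1163.6400 kJ, eta = 54.2512%


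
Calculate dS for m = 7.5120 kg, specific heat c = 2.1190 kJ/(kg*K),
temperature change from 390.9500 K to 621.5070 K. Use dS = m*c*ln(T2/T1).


T2/T1 = 1.5897
ln(T2/T1) = 0.4636
dS = 7.5120 * 2.1190 * 0.4636 = 7.3790 kJ/K

7.3790 kJ/K


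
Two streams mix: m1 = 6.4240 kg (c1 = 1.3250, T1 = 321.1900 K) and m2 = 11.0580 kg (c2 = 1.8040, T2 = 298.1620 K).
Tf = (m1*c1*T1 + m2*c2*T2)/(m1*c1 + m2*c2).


num = 8681.8291
den = 28.4604
Tf = 305.0491 K

305.0491 K


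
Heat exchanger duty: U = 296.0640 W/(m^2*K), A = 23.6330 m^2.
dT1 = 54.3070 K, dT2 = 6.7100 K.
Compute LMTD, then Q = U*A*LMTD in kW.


LMTD = 22.7622 K
Q = 296.0640 * 23.6330 * 22.7622 = 159264.4154 W = 159.2644 kW

159.2644 kW


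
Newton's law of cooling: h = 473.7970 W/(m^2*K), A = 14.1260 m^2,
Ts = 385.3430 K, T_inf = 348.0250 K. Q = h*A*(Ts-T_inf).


dT = 37.3180 K
Q = 473.7970 * 14.1260 * 37.3180 = 249764.0160 W

249764.0160 W


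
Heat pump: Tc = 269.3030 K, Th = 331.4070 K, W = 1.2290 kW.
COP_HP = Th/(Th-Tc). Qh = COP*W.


COP = 331.4070 / 62.1040 = 5.3363
Qh = 5.3363 * 1.2290 = 6.5583 kW

COP = 5.3363, Qh = 6.5583 kW


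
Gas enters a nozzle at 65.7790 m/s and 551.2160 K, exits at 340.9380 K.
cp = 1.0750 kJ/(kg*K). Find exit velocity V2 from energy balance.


dT = 210.2780 K
2*cp*1000*dT = 452097.7000
V1^2 = 4326.8768
V2 = sqrt(456424.5768) = 675.5920 m/s

675.5920 m/s


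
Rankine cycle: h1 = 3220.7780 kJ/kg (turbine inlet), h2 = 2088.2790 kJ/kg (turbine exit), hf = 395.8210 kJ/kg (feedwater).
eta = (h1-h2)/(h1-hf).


W = 1132.4990 kJ/kg
Q_in = 2824.9570 kJ/kg
eta = 0.4009 = 40.0891%

eta = 40.0891%


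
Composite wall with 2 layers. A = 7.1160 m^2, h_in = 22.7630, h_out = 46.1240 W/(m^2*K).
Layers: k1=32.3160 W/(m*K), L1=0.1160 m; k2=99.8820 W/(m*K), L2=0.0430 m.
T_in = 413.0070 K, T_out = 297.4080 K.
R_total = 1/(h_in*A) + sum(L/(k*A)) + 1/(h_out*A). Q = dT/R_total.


R_conv_in = 1/(22.7630*7.1160) = 0.0062
R_1 = 0.1160/(32.3160*7.1160) = 0.0005
R_2 = 0.0430/(99.8820*7.1160) = 6.0499e-05
R_conv_out = 1/(46.1240*7.1160) = 0.0030
R_total = 0.0098 K/W
Q = 115.5990 / 0.0098 = 11813.6225 W

R_total = 0.0098 K/W, Q = 11813.6225 W


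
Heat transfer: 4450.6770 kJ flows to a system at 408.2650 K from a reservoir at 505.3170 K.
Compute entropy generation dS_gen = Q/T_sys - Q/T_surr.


dS_sys = 4450.6770/408.2650 = 10.9014 kJ/K
dS_surr = -4450.6770/505.3170 = -8.8077 kJ/K
dS_gen = 10.9014 - 8.8077 = 2.0937 kJ/K (irreversible)

dS_gen = 2.0937 kJ/K, irreversible


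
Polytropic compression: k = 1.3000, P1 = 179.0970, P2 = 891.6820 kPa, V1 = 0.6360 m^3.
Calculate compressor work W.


(k-1)/k = 0.2308
(P2/P1)^exp = 1.4484
W = 4.3333 * 179.0970 * 0.6360 * (1.4484 - 1) = 221.3028 kJ

221.3028 kJ


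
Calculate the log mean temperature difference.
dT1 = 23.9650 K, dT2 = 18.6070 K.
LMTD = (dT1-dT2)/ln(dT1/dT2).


dT1/dT2 = 1.2880
ln(dT1/dT2) = 0.2531
LMTD = 5.3580 / 0.2531 = 21.1731 K

21.1731 K


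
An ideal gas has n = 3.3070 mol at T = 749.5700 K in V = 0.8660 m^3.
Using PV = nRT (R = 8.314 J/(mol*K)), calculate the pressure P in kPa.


P = nRT/V = 3.3070 * 8.314 * 749.5700 / 0.8660
= 20608.9759 / 0.8660 = 23797.8937 Pa = 23.7979 kPa

23.7979 kPa


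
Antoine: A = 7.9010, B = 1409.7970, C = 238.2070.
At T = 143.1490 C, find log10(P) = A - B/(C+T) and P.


C+T = 381.3560
B/(C+T) = 3.6968
log10(P) = 7.9010 - 3.6968 = 4.2042
P = 10^4.2042 = 16002.9348 mmHg

16002.9348 mmHg


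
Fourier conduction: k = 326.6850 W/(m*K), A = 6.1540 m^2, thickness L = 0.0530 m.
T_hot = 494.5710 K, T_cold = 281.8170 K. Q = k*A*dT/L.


dT = 212.7540 K
Q = 326.6850 * 6.1540 * 212.7540 / 0.0530 = 8070279.0222 W

8070279.0222 W


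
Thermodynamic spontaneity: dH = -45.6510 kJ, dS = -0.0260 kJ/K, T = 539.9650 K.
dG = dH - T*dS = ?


T*dS = 539.9650 * -0.0260 = -14.0391 kJ
dG = -45.6510 + 14.0391 = -31.6119 kJ (spontaneous)

dG = -31.6119 kJ, spontaneous


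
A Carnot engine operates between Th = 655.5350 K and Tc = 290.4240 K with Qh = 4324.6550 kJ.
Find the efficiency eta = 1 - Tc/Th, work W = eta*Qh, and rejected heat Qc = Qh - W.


eta = 1 - 290.4240/655.5350 = 0.5570
W = 0.5570 * 4324.6550 = 2408.6877 kJ
Qc = 4324.6550 - 2408.6877 = 1915.9673 kJ

eta = 55.6966%, W = 2408.6877 kJ, Qc = 1915.9673 kJ


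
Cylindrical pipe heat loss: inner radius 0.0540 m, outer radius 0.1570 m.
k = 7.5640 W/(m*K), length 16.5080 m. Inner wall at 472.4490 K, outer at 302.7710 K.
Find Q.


dT = 169.6780 K
ln(ro/ri) = 1.0673
Q = 2*pi*7.5640*16.5080*169.6780 / 1.0673 = 124732.7326 W

124732.7326 W


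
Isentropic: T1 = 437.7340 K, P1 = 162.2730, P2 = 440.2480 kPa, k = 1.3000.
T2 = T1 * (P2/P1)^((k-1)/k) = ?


(k-1)/k = 0.2308
(P2/P1)^exp = 1.2590
T2 = 437.7340 * 1.2590 = 551.1089 K

551.1089 K
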